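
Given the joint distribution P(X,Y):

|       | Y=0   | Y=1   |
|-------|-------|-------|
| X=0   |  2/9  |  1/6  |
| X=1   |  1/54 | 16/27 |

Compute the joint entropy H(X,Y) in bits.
1.4669 bits

H(X,Y) = -Σ_{x,y} P(x,y) log₂ P(x,y). Per-cell terms -P(x,y)·log₂P(x,y):
  X=0: 0.4822, 0.4308
  X=1: 0.1066, 0.4473
Sum of the 4 terms: H(X,Y) = 1.4669 bits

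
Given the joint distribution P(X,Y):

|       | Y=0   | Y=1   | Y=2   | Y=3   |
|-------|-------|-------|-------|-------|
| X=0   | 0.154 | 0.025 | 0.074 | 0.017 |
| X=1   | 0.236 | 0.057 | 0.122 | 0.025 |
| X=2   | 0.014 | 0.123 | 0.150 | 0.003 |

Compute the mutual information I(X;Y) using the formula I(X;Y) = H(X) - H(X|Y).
0.2262 bits

I(X;Y) = H(X) - H(X|Y)

Marginal of X (row sums):
  P(X=0) = 0.154 + 0.025 + 0.074 + 0.017 = 0.270
  P(X=1) = 0.236 + 0.057 + 0.122 + 0.025 = 0.440
  P(X=2) = 0.014 + 0.123 + 0.150 + 0.003 = 0.290
H(X) = -[0.270·log₂(0.270) + 0.440·log₂(0.440) + 0.290·log₂(0.290)]
  = 0.5100215 + 0.5211468 + 0.5179038 = 1.549072 bits

Marginal of Y (column sums):
  P(Y=0) = 0.154 + 0.236 + 0.014 = 0.404
  P(Y=1) = 0.025 + 0.057 + 0.123 = 0.205
  P(Y=2) = 0.074 + 0.122 + 0.150 = 0.346
  P(Y=3) = 0.017 + 0.025 + 0.003 = 0.045
H(X|Y) = Σ_y P(y)·H(X|Y=y):
  Y=0: P(Y=0) = 0.404, P(X|Y=0) = (77/202, 59/101, 7/202) → H(X|Y=0) = 1.1515485
  Y=1: P(Y=1) = 0.205, P(X|Y=1) = (5/41, 57/205, 3/5) → H(X|Y=1) = 1.3258195
  Y=2: P(Y=2) = 0.346, P(X|Y=2) = (37/173, 61/173, 75/173) → H(X|Y=2) = 1.5289279
  Y=3: P(Y=3) = 0.045, P(X|Y=3) = (17/45, 5/9, 1/15) → H(X|Y=3) = 1.2621162
H(X|Y) = 0.404·1.1515485 + 0.205·1.3258195 + 0.346·1.5289279 + 0.045·1.2621162 = 1.322823 bits

I(X;Y) = H(X) - H(X|Y) = 1.549072 - 1.322823 = 0.2262 bits

Cross-check via I(X;Y) = H(X) + H(Y) - H(X,Y): computing H(Y) from the column sums and H(X,Y) from the 12 cells in the same way gives H(Y) = 1.728059 bits and H(X,Y) = 3.050882 bits, so
I(X;Y) = 1.549072 + 1.728059 - 3.050882 = 0.2262 bits ✓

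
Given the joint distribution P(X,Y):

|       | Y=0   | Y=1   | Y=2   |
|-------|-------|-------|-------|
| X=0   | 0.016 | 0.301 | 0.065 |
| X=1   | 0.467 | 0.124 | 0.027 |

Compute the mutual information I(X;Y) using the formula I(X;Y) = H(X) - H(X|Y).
0.4076 bits

I(X;Y) = H(X) - H(X|Y)

Marginal of X (row sums):
  P(X=0) = 0.016 + 0.301 + 0.065 = 0.382
  P(X=1) = 0.467 + 0.124 + 0.027 = 0.618
H(X) = -[0.382·log₂(0.382) + 0.618·log₂(0.618)]
  = 0.530352 + 0.429091 = 0.95944 bits

Marginal of Y (column sums):
  P(Y=0) = 0.016 + 0.467 = 0.483
  P(Y=1) = 0.301 + 0.124 = 0.425
  P(Y=2) = 0.065 + 0.027 = 0.092
H(X|Y) = Σ_y P(y)·H(X|Y=y):
  Y=0: P(Y=0) = 0.483, P(X|Y=0) = (16/483, 467/483) → H(X|Y=0) = 0.209836
  Y=1: P(Y=1) = 0.425, P(X|Y=1) = (301/425, 124/425) → H(X|Y=1) = 0.870990
  Y=2: P(Y=2) = 0.092, P(X|Y=2) = (65/92, 27/92) → H(X|Y=2) = 0.873172
H(X|Y) = 0.483·0.209836 + 0.425·0.870990 + 0.092·0.873172 = 0.55185 bits

I(X;Y) = H(X) - H(X|Y) = 0.95944 - 0.55185 = 0.4076 bits

Cross-check via I(X;Y) = H(X) + H(Y) - H(X,Y): computing H(Y) from the column sums and H(X,Y) from the 6 cells in the same way gives H(Y) = 1.34844 bits and H(X,Y) = 1.90029 bits, so
I(X;Y) = 0.95944 + 1.34844 - 1.90029 = 0.4076 bits ✓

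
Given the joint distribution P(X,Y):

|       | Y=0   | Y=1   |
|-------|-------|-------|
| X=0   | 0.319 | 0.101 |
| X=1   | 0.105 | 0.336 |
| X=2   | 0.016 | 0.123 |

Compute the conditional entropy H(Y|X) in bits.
0.7551 bits

H(Y|X) = H(X,Y) - H(X)

H(X,Y) = -Σ_{x,y} P(x,y) log₂ P(x,y). Per-cell terms -P(x,y)·log₂P(x,y):
  X=0: 0.525831, 0.334065
  X=1: 0.341412, 0.528685
  X=2: 0.095453, 0.371862
Sum of the 6 terms: H(X,Y) = 2.19731 bits

Marginal of X (row sums):
  P(X=0) = 0.319 + 0.101 = 0.420
  P(X=1) = 0.105 + 0.336 = 0.441
  P(X=2) = 0.016 + 0.123 = 0.139
H(X) = -[0.420·log₂(0.420) + 0.441·log₂(0.441) + 0.139·log₂(0.139)]
  = 0.525646 + 0.520887 + 0.395711 = 1.44224 bits

H(Y|X) = H(X,Y) - H(X) = 2.19731 - 1.44224 = 0.7551 bits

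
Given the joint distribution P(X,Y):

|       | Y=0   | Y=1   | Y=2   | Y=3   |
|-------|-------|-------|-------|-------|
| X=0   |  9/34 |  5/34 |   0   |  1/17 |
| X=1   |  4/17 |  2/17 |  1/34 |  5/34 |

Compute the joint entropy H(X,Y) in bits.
2.5654 bits

H(X,Y) = -Σ_{x,y} P(x,y) log₂ P(x,y). Per-cell terms -P(x,y)·log₂P(x,y):
  X=0: 0.5076, 0.4067, 0.0000, 0.2404
  X=1: 0.4912, 0.3632, 0.1496, 0.4067
  (cells with P = 0 contribute 0)
Sum of the 8 terms: H(X,Y) = 2.5654 bits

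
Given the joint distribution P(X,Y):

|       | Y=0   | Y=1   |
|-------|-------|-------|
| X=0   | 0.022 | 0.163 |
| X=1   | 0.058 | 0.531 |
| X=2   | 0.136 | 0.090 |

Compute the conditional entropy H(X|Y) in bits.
1.2222 bits

H(X|Y) = H(X,Y) - H(Y)

H(X,Y) = -Σ_{x,y} P(x,y) log₂ P(x,y). Per-cell terms -P(x,y)·log₂P(x,y):
  X=0: 0.12114, 0.42658
  X=1: 0.23825, 0.48492
  X=2: 0.39145, 0.31265
Sum of the 6 terms: H(X,Y) = 1.9750 bits

Marginal of Y (column sums):
  P(Y=0) = 0.022 + 0.058 + 0.136 = 0.216
  P(Y=1) = 0.163 + 0.531 + 0.090 = 0.784
H(Y) = -[0.216·log₂(0.216) + 0.784·log₂(0.784)]
  = 0.47755 + 0.27524 = 0.7528 bits

H(X|Y) = H(X,Y) - H(Y) = 1.9750 - 0.7528 = 1.2222 bits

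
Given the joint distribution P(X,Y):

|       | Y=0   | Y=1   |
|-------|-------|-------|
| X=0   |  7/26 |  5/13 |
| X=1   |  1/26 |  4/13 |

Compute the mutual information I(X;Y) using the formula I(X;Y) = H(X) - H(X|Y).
0.0772 bits

I(X;Y) = H(X) - H(X|Y)

Marginal of X (row sums):
  P(X=0) = 7/26 + 5/13 = 17/26
  P(X=1) = 1/26 + 4/13 = 9/26
H(X) = -[(17/26)·log₂(17/26) + (9/26)·log₂(9/26)]
  = 0.4008 + 0.5298 = 0.9306 bits

Marginal of Y (column sums):
  P(Y=0) = 7/26 + 1/26 = 4/13
  P(Y=1) = 5/13 + 4/13 = 9/13
H(X|Y) = Σ_y P(y)·H(X|Y=y):
  Y=0: P(Y=0) = 4/13, P(X|Y=0) = (7/8, 1/8) → H(X|Y=0) = 0.5436
  Y=1: P(Y=1) = 9/13, P(X|Y=1) = (5/9, 4/9) → H(X|Y=1) = 0.9911
H(X|Y) = (4/13)·0.5436 + (9/13)·0.9911 = 0.8534 bits

I(X;Y) = H(X) - H(X|Y) = 0.9306 - 0.8534 = 0.0772 bits

Cross-check via I(X;Y) = H(X) + H(Y) - H(X,Y): computing H(Y) from the column sums and H(X,Y) from the 4 cells in the same way gives H(Y) = 0.8905 bits and H(X,Y) = 1.7439 bits, so
I(X;Y) = 0.9306 + 0.8905 - 1.7439 = 0.0772 bits ✓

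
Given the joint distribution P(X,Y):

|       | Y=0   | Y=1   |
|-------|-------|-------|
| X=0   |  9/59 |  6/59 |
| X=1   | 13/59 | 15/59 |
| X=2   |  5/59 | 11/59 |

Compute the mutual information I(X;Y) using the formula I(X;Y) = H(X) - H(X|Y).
0.0321 bits

I(X;Y) = H(X) - H(X|Y)

Marginal of X (row sums):
  P(X=0) = 9/59 + 6/59 = 15/59
  P(X=1) = 13/59 + 15/59 = 28/59
  P(X=2) = 5/59 + 11/59 = 16/59
H(X) = -[(15/59)·log₂(15/59) + (28/59)·log₂(28/59) + (16/59)·log₂(16/59)]
  = 0.502310 + 0.510306 + 0.510547 = 1.52316 bits

Marginal of Y (column sums):
  P(Y=0) = 9/59 + 13/59 + 5/59 = 27/59
  P(Y=1) = 6/59 + 15/59 + 11/59 = 32/59
H(X|Y) = Σ_y P(y)·H(X|Y=y):
  Y=0: P(Y=0) = 27/59, P(X|Y=0) = (1/3, 13/27, 5/27) → H(X|Y=0) = 1.486566
  Y=1: P(Y=1) = 32/59, P(X|Y=1) = (3/16, 15/32, 11/32) → H(X|Y=1) = 1.494785
H(X|Y) = (27/59)·1.486566 + (32/59)·1.494785 = 1.49102 bits

I(X;Y) = H(X) - H(X|Y) = 1.52316 - 1.49102 = 0.0321 bits

Cross-check via I(X;Y) = H(X) + H(Y) - H(X,Y): computing H(Y) from the column sums and H(X,Y) from the 6 cells in the same way gives H(Y) = 0.99481 bits and H(X,Y) = 2.48584 bits, so
I(X;Y) = 1.52316 + 0.99481 - 2.48584 = 0.0321 bits ✓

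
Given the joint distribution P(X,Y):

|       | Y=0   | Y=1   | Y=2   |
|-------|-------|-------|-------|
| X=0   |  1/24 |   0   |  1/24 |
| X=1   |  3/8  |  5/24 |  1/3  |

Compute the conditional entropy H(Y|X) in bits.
1.4987 bits

H(Y|X) = H(X,Y) - H(X)

H(X,Y) = -Σ_{x,y} P(x,y) log₂ P(x,y). Per-cell terms -P(x,y)·log₂P(x,y):
  X=0: 0.19104, 0.00000, 0.19104
  X=1: 0.53064, 0.47147, 0.52832
  (cells with P = 0 contribute 0)
Sum of the 6 terms: H(X,Y) = 1.9125 bits

Marginal of X (row sums):
  P(X=0) = 1/24 + 0 + 1/24 = 1/12
  P(X=1) = 3/8 + 5/24 + 1/3 = 11/12
H(X) = -[(1/12)·log₂(1/12) + (11/12)·log₂(11/12)]
  = 0.29875 + 0.11507 = 0.4138 bits

H(Y|X) = H(X,Y) - H(X) = 1.9125 - 0.4138 = 1.4987 bits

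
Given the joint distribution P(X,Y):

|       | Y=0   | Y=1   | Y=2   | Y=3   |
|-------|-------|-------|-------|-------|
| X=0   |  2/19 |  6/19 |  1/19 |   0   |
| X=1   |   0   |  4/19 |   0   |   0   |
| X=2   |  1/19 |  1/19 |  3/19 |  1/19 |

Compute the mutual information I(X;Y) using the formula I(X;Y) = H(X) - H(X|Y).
0.4278 bits

I(X;Y) = H(X) - H(X|Y)

Marginal of X (row sums):
  P(X=0) = 2/19 + 6/19 + 1/19 + 0 = 9/19
  P(X=1) = 0 + 4/19 + 0 + 0 = 4/19
  P(X=2) = 1/19 + 1/19 + 3/19 + 1/19 = 6/19
H(X) = -[(9/19)·log₂(9/19) + (4/19)·log₂(4/19) + (6/19)·log₂(6/19)]
  = 0.51063 + 0.47325 + 0.52515 = 1.50903 bits

Marginal of Y (column sums):
  P(Y=0) = 2/19 + 0 + 1/19 = 3/19
  P(Y=1) = 6/19 + 4/19 + 1/19 = 11/19
  P(Y=2) = 1/19 + 0 + 3/19 = 4/19
  P(Y=3) = 0 + 0 + 1/19 = 1/19
H(X|Y) = Σ_y P(y)·H(X|Y=y):
  Y=0: P(Y=0) = 3/19, P(X|Y=0) = (2/3, 0, 1/3) → H(X|Y=0) = 0.91830
  Y=1: P(Y=1) = 11/19, P(X|Y=1) = (6/11, 4/11, 1/11) → H(X|Y=1) = 1.32218
  Y=2: P(Y=2) = 4/19, P(X|Y=2) = (1/4, 0, 3/4) → H(X|Y=2) = 0.81128
  Y=3: P(Y=3) = 1/19, P(X|Y=3) = (0, 0, 1) → H(X|Y=3) = 0.00000
H(X|Y) = (3/19)·0.91830 + (11/19)·1.32218 + (4/19)·0.81128 + (1/19)·0.00000 = 1.08126 bits

I(X;Y) = H(X) - H(X|Y) = 1.50903 - 1.08126 = 0.4278 bits

Cross-check via I(X;Y) = H(X) + H(Y) - H(X,Y): computing H(Y) from the column sums and H(X,Y) from the 12 cells in the same way gives H(Y) = 1.57379 bits and H(X,Y) = 2.65505 bits, so
I(X;Y) = 1.50903 + 1.57379 - 2.65505 = 0.4278 bits ✓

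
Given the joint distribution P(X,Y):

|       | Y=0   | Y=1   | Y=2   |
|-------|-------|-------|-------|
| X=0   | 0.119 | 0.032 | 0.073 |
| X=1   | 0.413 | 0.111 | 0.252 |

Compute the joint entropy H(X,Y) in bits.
2.1800 bits

H(X,Y) = -Σ_{x,y} P(x,y) log₂ P(x,y). Per-cell terms -P(x,y)·log₂P(x,y):
  X=0: 0.36545, 0.15891, 0.27565
  X=1: 0.52690, 0.35202, 0.50110
Sum of the 6 terms: H(X,Y) = 2.1800 bits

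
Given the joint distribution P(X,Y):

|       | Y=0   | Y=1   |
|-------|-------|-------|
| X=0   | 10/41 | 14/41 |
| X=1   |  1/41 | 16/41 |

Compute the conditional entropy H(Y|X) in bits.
0.7074 bits

H(Y|X) = H(X,Y) - H(X)

H(X,Y) = -Σ_{x,y} P(x,y) log₂ P(x,y). Per-cell terms -P(x,y)·log₂P(x,y):
  X=0: 0.49649, 0.52934
  X=1: 0.13067, 0.52978
Sum of the 4 terms: H(X,Y) = 1.6863 bits

Marginal of X (row sums):
  P(X=0) = 10/41 + 14/41 = 24/41
  P(X=1) = 1/41 + 16/41 = 17/41
H(X) = -[(24/41)·log₂(24/41) + (17/41)·log₂(17/41)]
  = 0.45225 + 0.52662 = 0.9789 bits

H(Y|X) = H(X,Y) - H(X) = 1.6863 - 0.9789 = 0.7074 bits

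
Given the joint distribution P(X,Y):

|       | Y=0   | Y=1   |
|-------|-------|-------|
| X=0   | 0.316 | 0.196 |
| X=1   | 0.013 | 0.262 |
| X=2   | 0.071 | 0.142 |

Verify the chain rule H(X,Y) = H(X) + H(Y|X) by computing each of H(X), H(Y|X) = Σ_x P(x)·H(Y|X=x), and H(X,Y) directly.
H(X) = 1.4819 bits, H(Y|X) = 0.7627 bits, H(X,Y) = 2.2445 bits

Marginal of X (row sums):
  P(X=0) = 0.316 + 0.196 = 0.512
  P(X=1) = 0.013 + 0.262 = 0.275
  P(X=2) = 0.071 + 0.142 = 0.213
H(X) = -[0.512·log₂(0.512) + 0.275·log₂(0.275) + 0.213·log₂(0.213)]
  = 0.4945 + 0.5122 + 0.4752 = 1.4819 bits

H(Y|X) = Σ_x P(x)·H(Y|X=x):
  X=0: P(X=0) = 0.512, P(Y|X=0) = (79/128, 49/128) → H(Y|X=0) = 0.9600
  X=1: P(X=1) = 0.275, P(Y|X=1) = (13/275, 262/275) → H(Y|X=1) = 0.2747
  X=2: P(X=2) = 0.213, P(Y|X=2) = (1/3, 2/3) → H(Y|X=2) = 0.9183
H(Y|X) = 0.512·0.9600 + 0.275·0.2747 + 0.213·0.9183 = 0.7627 bits

H(X,Y) = -Σ_{x,y} P(x,y) log₂ P(x,y). Per-cell terms -P(x,y)·log₂P(x,y):
  X=0: 0.5252, 0.4608
  X=1: 0.0814, 0.5063
  X=2: 0.2709, 0.3999
Sum of the 6 terms: H(X,Y) = 2.2445 bits

Chain rule check:
  H(X) + H(Y|X) = 1.4819 + 0.7627 = 2.2446 bits
  H(X,Y) = 2.2445 bits
✓ Chain rule verified (Δ = 0.0001 is 4-dp rounding noise: each of the three values was rounded independently).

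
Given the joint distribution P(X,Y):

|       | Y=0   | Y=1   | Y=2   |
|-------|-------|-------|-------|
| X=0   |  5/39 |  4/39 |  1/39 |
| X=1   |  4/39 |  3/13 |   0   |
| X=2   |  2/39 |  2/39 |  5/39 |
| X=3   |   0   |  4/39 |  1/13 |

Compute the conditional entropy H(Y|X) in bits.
1.1539 bits

H(Y|X) = H(X,Y) - H(X)

H(X,Y) = -Σ_{x,y} P(x,y) log₂ P(x,y). Per-cell terms -P(x,y)·log₂P(x,y):
  X=0: 0.37993, 0.33696, 0.13552
  X=1: 0.33696, 0.48819, 0.00000
  X=2: 0.21976, 0.21976, 0.37993
  X=3: 0.00000, 0.33696, 0.28465
  (cells with P = 0 contribute 0)
Sum of the 12 terms: H(X,Y) = 3.1186 bits

Marginal of X (row sums):
  P(X=0) = 5/39 + 4/39 + 1/39 = 10/39
  P(X=1) = 4/39 + 3/13 + 0 = 1/3
  P(X=2) = 2/39 + 2/39 + 5/39 = 3/13
  P(X=3) = 0 + 4/39 + 1/13 = 7/39
H(X) = -[(10/39)·log₂(10/39) + (1/3)·log₂(1/3) + (3/13)·log₂(3/13) + (7/39)·log₂(7/39)]
  = 0.50345 + 0.52832 + 0.48819 + 0.44478 = 1.9647 bits

H(Y|X) = H(X,Y) - H(X) = 3.1186 - 1.9647 = 1.1539 bits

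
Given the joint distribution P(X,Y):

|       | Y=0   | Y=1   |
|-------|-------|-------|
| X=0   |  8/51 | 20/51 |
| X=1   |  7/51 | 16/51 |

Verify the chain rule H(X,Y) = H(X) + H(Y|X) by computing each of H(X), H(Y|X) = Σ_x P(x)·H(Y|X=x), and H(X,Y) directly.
H(X) = 0.9931 bits, H(Y|X) = 0.8737 bits, H(X,Y) = 1.8667 bits

Marginal of X (row sums):
  P(X=0) = 8/51 + 20/51 = 28/51
  P(X=1) = 7/51 + 16/51 = 23/51
H(X) = -[(28/51)·log₂(28/51) + (23/51)·log₂(23/51)]
  = 0.474941 + 0.518115 = 0.9931 bits

H(Y|X) = Σ_x P(x)·H(Y|X=x):
  X=0: P(X=0) = 28/51, P(Y|X=0) = (2/7, 5/7) → H(Y|X=0) = 0.863121
  X=1: P(X=1) = 23/51, P(Y|X=1) = (7/23, 16/23) → H(Y|X=1) = 0.886541
H(Y|X) = (28/51)·0.863121 + (23/51)·0.886541 = 0.8737 bits

H(X,Y) = -Σ_{x,y} P(x,y) log₂ P(x,y). Per-cell terms -P(x,y)·log₂P(x,y):
  X=0: 0.419204, 0.529607
  X=1: 0.393245, 0.524682
Sum of the 4 terms: H(X,Y) = 1.8667 bits

Chain rule check:
  H(X) + H(Y|X) = 0.9931 + 0.8737 = 1.8668 bits
  H(X,Y) = 1.8667 bits
✓ Chain rule verified (Δ = 0.0001 is 4-dp rounding noise: each of the three values was rounded independently).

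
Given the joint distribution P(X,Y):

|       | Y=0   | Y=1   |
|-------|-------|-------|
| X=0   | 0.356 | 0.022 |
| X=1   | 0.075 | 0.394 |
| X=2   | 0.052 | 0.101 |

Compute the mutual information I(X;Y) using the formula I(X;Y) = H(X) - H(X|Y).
0.4392 bits

I(X;Y) = H(X) - H(X|Y)

Marginal of X (row sums):
  P(X=0) = 0.356 + 0.022 = 0.378
  P(X=1) = 0.075 + 0.394 = 0.469
  P(X=2) = 0.052 + 0.101 = 0.153
H(X) = -[0.378·log₂(0.378) + 0.469·log₂(0.469) + 0.153·log₂(0.153)]
  = 0.5305 + 0.5123 + 0.4144 = 1.4572 bits

Marginal of Y (column sums):
  P(Y=0) = 0.356 + 0.075 + 0.052 = 0.483
  P(Y=1) = 0.022 + 0.394 + 0.101 = 0.517
H(X|Y) = Σ_y P(y)·H(X|Y=y):
  Y=0: P(Y=0) = 0.483, P(X|Y=0) = (356/483, 25/161, 52/483) → H(X|Y=0) = 1.0878
  Y=1: P(Y=1) = 0.517, P(X|Y=1) = (2/47, 394/517, 101/517) → H(X|Y=1) = 0.9528
H(X|Y) = 0.483·1.0878 + 0.517·0.9528 = 1.0180 bits

I(X;Y) = H(X) - H(X|Y) = 1.4572 - 1.0180 = 0.4392 bits

Cross-check via I(X;Y) = H(X) + H(Y) - H(X,Y): computing H(Y) from the column sums and H(X,Y) from the 6 cells in the same way gives H(Y) = 0.9992 bits and H(X,Y) = 2.0172 bits, so
I(X;Y) = 1.4572 + 0.9992 - 2.0172 = 0.4392 bits ✓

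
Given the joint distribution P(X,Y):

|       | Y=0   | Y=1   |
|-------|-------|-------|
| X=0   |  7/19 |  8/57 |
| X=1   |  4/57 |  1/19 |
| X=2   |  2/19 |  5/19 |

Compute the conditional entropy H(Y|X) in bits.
0.8713 bits

H(Y|X) = H(X,Y) - H(X)

H(X,Y) = -Σ_{x,y} P(x,y) log₂ P(x,y). Per-cell terms -P(x,y)·log₂P(x,y):
  X=0: 0.5307, 0.3976
  X=1: 0.2690, 0.2236
  X=2: 0.3419, 0.5068
Sum of the 6 terms: H(X,Y) = 2.2696 bits

Marginal of X (row sums):
  P(X=0) = 7/19 + 8/57 = 29/57
  P(X=1) = 4/57 + 1/19 = 7/57
  P(X=2) = 2/19 + 5/19 = 7/19
H(X) = -[(29/57)·log₂(29/57) + (7/57)·log₂(7/57) + (7/19)·log₂(7/19)]
  = 0.4960 + 0.3716 + 0.5307 = 1.3983 bits

H(Y|X) = H(X,Y) - H(X) = 2.2696 - 1.3983 = 0.8713 bits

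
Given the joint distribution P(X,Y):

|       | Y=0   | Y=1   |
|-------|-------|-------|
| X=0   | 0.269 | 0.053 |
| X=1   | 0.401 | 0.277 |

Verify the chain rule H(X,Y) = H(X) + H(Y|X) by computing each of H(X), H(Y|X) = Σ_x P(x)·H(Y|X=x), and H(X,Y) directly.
H(X) = 0.9065 bits, H(Y|X) = 0.8693 bits, H(X,Y) = 1.7758 bits

Marginal of X (row sums):
  P(X=0) = 0.269 + 0.053 = 0.322
  P(X=1) = 0.401 + 0.277 = 0.678
H(X) = -[0.322·log₂(0.322) + 0.678·log₂(0.678)]
  = 0.5264 + 0.3801 = 0.9065 bits

H(Y|X) = Σ_x P(x)·H(Y|X=x):
  X=0: P(X=0) = 0.322, P(Y|X=0) = (269/322, 53/322) → H(Y|X=0) = 0.6452
  X=1: P(X=1) = 0.678, P(Y|X=1) = (401/678, 277/678) → H(Y|X=1) = 0.9757
H(Y|X) = 0.322·0.6452 + 0.678·0.9757 = 0.8693 bits

H(X,Y) = -Σ_{x,y} P(x,y) log₂ P(x,y). Per-cell terms -P(x,y)·log₂P(x,y):
  X=0: 0.5096, 0.2246
  X=1: 0.5286, 0.5130
Sum of the 4 terms: H(X,Y) = 1.7758 bits

Chain rule check:
  H(X) + H(Y|X) = 0.9065 + 0.8693 = 1.7758 bits
  H(X,Y) = 1.7758 bits
✓ Chain rule verified.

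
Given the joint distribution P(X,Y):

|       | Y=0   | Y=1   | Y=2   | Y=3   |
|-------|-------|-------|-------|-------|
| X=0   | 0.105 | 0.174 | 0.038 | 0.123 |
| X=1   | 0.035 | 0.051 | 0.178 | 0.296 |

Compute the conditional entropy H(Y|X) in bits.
1.6933 bits

H(Y|X) = H(X,Y) - H(X)

H(X,Y) = -Σ_{x,y} P(x,y) log₂ P(x,y). Per-cell terms -P(x,y)·log₂P(x,y):
  X=0: 0.34141, 0.43897, 0.17928, 0.37186
  X=1: 0.16928, 0.21896, 0.44323, 0.51987
Sum of the 8 terms: H(X,Y) = 2.6829 bits

Marginal of X (row sums):
  P(X=0) = 0.105 + 0.174 + 0.038 + 0.123 = 0.440
  P(X=1) = 0.035 + 0.051 + 0.178 + 0.296 = 0.560
H(X) = -[0.440·log₂(0.440) + 0.560·log₂(0.560)]
  = 0.52115 + 0.46844 = 0.9896 bits

H(Y|X) = H(X,Y) - H(X) = 2.6829 - 0.9896 = 1.6933 bits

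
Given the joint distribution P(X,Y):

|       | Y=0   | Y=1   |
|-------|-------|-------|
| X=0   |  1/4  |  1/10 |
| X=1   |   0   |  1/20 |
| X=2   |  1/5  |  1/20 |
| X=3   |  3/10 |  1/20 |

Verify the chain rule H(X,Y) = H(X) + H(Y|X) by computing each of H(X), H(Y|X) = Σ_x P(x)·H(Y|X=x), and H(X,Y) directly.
H(X) = 1.7763 bits, H(Y|X) = 0.6897 bits, H(X,Y) = 2.4660 bits

Marginal of X (row sums):
  P(X=0) = 1/4 + 1/10 = 7/20
  P(X=1) = 0 + 1/20 = 1/20
  P(X=2) = 1/5 + 1/20 = 1/4
  P(X=3) = 3/10 + 1/20 = 7/20
H(X) = -[(7/20)·log₂(7/20) + (1/20)·log₂(1/20) + (1/4)·log₂(1/4) + (7/20)·log₂(7/20)]
  = 0.5301 + 0.2161 + 0.5000 + 0.5301 = 1.7763 bits

H(Y|X) = Σ_x P(x)·H(Y|X=x):
  X=0: P(X=0) = 7/20, P(Y|X=0) = (5/7, 2/7) → H(Y|X=0) = 0.8631
  X=1: P(X=1) = 1/20, P(Y|X=1) = (0, 1) → H(Y|X=1) = 0.0000
  X=2: P(X=2) = 1/4, P(Y|X=2) = (4/5, 1/5) → H(Y|X=2) = 0.7219
  X=3: P(X=3) = 7/20, P(Y|X=3) = (6/7, 1/7) → H(Y|X=3) = 0.5917
H(Y|X) = (7/20)·0.8631 + (1/20)·0.0000 + (1/4)·0.7219 + (7/20)·0.5917 = 0.6897 bits

H(X,Y) = -Σ_{x,y} P(x,y) log₂ P(x,y). Per-cell terms -P(x,y)·log₂P(x,y):
  X=0: 0.5000, 0.3322
  X=1: 0.0000, 0.2161
  X=2: 0.4644, 0.2161
  X=3: 0.5211, 0.2161
  (cells with P = 0 contribute 0)
Sum of the 8 terms: H(X,Y) = 2.4660 bits

Chain rule check:
  H(X) + H(Y|X) = 1.7763 + 0.6897 = 2.4660 bits
  H(X,Y) = 2.4660 bits
✓ Chain rule verified.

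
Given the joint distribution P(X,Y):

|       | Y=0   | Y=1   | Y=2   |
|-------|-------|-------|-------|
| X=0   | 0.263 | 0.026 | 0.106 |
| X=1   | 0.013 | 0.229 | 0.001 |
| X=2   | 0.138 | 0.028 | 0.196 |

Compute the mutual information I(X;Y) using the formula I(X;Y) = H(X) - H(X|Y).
0.5552 bits

I(X;Y) = H(X) - H(X|Y)

Marginal of X (row sums):
  P(X=0) = 0.263 + 0.026 + 0.106 = 0.395
  P(X=1) = 0.013 + 0.229 + 0.001 = 0.243
  P(X=2) = 0.138 + 0.028 + 0.196 = 0.362
H(X) = -[0.395·log₂(0.395) + 0.243·log₂(0.243) + 0.362·log₂(0.362)]
  = 0.52933 + 0.49596 + 0.53067 = 1.55596 bits

Marginal of Y (column sums):
  P(Y=0) = 0.263 + 0.013 + 0.138 = 0.414
  P(Y=1) = 0.026 + 0.229 + 0.028 = 0.283
  P(Y=2) = 0.106 + 0.001 + 0.196 = 0.303
H(X|Y) = Σ_y P(y)·H(X|Y=y):
  Y=0: P(Y=0) = 0.414, P(X|Y=0) = (263/414, 13/414, 1/3) → H(X|Y=0) = 1.10093
  Y=1: P(Y=1) = 0.283, P(X|Y=1) = (26/283, 229/283, 28/283) → H(X|Y=1) = 0.89379
  Y=2: P(Y=2) = 0.303, P(X|Y=2) = (106/303, 1/303, 196/303) → H(X|Y=2) = 0.96383
H(X|Y) = 0.414·1.10093 + 0.283·0.89379 + 0.303·0.96383 = 1.00077 bits

I(X;Y) = H(X) - H(X|Y) = 1.55596 - 1.00077 = 0.5552 bits

Cross-check via I(X;Y) = H(X) + H(Y) - H(X,Y): computing H(Y) from the column sums and H(X,Y) from the 9 cells in the same way gives H(Y) = 1.56406 bits and H(X,Y) = 2.56483 bits, so
I(X;Y) = 1.55596 + 1.56406 - 2.56483 = 0.5552 bits ✓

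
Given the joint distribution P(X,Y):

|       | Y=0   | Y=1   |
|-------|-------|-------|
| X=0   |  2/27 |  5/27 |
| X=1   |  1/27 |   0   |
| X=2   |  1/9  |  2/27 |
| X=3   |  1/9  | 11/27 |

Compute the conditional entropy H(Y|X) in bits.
0.7923 bits

H(Y|X) = H(X,Y) - H(X)

H(X,Y) = -Σ_{x,y} P(x,y) log₂ P(x,y). Per-cell terms -P(x,y)·log₂P(x,y):
  X=0: 0.278140, 0.450548
  X=1: 0.176107, 0.000000
  X=2: 0.352214, 0.278140
  X=3: 0.352214, 0.527778
  (cells with P = 0 contribute 0)
Sum of the 8 terms: H(X,Y) = 2.41514 bits

Marginal of X (row sums):
  P(X=0) = 2/27 + 5/27 = 7/27
  P(X=1) = 1/27 + 0 = 1/27
  P(X=2) = 1/9 + 2/27 = 5/27
  P(X=3) = 1/9 + 11/27 = 14/27
H(X) = -[(7/27)·log₂(7/27) + (1/27)·log₂(1/27) + (5/27)·log₂(5/27) + (14/27)·log₂(14/27)]
  = 0.504916 + 0.176107 + 0.450548 + 0.491313 = 1.62288 bits

H(Y|X) = H(X,Y) - H(X) = 2.41514 - 1.62288 = 0.7923 bits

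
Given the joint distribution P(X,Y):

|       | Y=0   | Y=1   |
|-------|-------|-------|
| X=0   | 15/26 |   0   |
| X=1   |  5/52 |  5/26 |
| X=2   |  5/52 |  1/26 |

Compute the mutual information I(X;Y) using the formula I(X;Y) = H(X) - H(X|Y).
0.3983 bits

I(X;Y) = H(X) - H(X|Y)

Marginal of X (row sums):
  P(X=0) = 15/26 + 0 = 15/26
  P(X=1) = 5/52 + 5/26 = 15/52
  P(X=2) = 5/52 + 1/26 = 7/52
H(X) = -[(15/26)·log₂(15/26) + (15/52)·log₂(15/52) + (7/52)·log₂(7/52)]
  = 0.45782 + 0.51737 + 0.38945 = 1.36464 bits

Marginal of Y (column sums):
  P(Y=0) = 15/26 + 5/52 + 5/52 = 10/13
  P(Y=1) = 0 + 5/26 + 1/26 = 3/13
H(X|Y) = Σ_y P(y)·H(X|Y=y):
  Y=0: P(Y=0) = 10/13, P(X|Y=0) = (3/4, 1/8, 1/8) → H(X|Y=0) = 1.06128
  Y=1: P(Y=1) = 3/13, P(X|Y=1) = (0, 5/6, 1/6) → H(X|Y=1) = 0.65002
H(X|Y) = (10/13)·1.06128 + (3/13)·0.65002 = 0.96637 bits

I(X;Y) = H(X) - H(X|Y) = 1.36464 - 0.96637 = 0.3983 bits

Cross-check via I(X;Y) = H(X) + H(Y) - H(X,Y): computing H(Y) from the column sums and H(X,Y) from the 6 cells in the same way gives H(Y) = 0.77935 bits and H(X,Y) = 1.74572 bits, so
I(X;Y) = 1.36464 + 0.77935 - 1.74572 = 0.3983 bits ✓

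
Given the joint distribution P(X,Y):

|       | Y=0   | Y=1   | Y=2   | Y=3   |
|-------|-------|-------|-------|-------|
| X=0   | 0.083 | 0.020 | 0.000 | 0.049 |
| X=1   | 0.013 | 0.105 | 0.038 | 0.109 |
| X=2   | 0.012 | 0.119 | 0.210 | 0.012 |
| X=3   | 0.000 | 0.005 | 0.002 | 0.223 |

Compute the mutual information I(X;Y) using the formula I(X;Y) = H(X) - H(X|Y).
0.7094 bits

I(X;Y) = H(X) - H(X|Y)

Marginal of X (row sums):
  P(X=0) = 0.083 + 0.020 + 0.000 + 0.049 = 0.152
  P(X=1) = 0.013 + 0.105 + 0.038 + 0.109 = 0.265
  P(X=2) = 0.012 + 0.119 + 0.210 + 0.012 = 0.353
  P(X=3) = 0.000 + 0.005 + 0.002 + 0.223 = 0.230
H(X) = -[0.152·log₂(0.152) + 0.265·log₂(0.265) + 0.353·log₂(0.353) + 0.230·log₂(0.230)]
  = 0.4131 + 0.5077 + 0.5303 + 0.4877 = 1.9388 bits

Marginal of Y (column sums):
  P(Y=0) = 0.083 + 0.013 + 0.012 + 0.000 = 0.108
  P(Y=1) = 0.020 + 0.105 + 0.119 + 0.005 = 0.249
  P(Y=2) = 0.000 + 0.038 + 0.210 + 0.002 = 0.250
  P(Y=3) = 0.049 + 0.109 + 0.012 + 0.223 = 0.393
H(X|Y) = Σ_y P(y)·H(X|Y=y):
  Y=0: P(Y=0) = 0.108, P(X|Y=0) = (83/108, 13/108, 1/9, 0) → H(X|Y=0) = 1.0118
  Y=1: P(Y=1) = 0.249, P(X|Y=1) = (20/249, 35/83, 119/249, 5/249) → H(X|Y=1) = 1.4398
  Y=2: P(Y=2) = 0.250, P(X|Y=2) = (0, 19/125, 21/25, 1/125) → H(X|Y=2) = 0.6801
  Y=3: P(Y=3) = 0.393, P(X|Y=3) = (49/393, 109/393, 4/131, 223/393) → H(X|Y=3) = 1.5052
H(X|Y) = 0.108·1.0118 + 0.249·1.4398 + 0.250·0.6801 + 0.393·1.5052 = 1.2294 bits

I(X;Y) = H(X) - H(X|Y) = 1.9388 - 1.2294 = 0.7094 bits

Cross-check via I(X;Y) = H(X) + H(Y) - H(X,Y): computing H(Y) from the column sums and H(X,Y) from the 16 cells in the same way gives H(Y) = 1.8757 bits and H(X,Y) = 3.1051 bits, so
I(X;Y) = 1.9388 + 1.8757 - 3.1051 = 0.7094 bits ✓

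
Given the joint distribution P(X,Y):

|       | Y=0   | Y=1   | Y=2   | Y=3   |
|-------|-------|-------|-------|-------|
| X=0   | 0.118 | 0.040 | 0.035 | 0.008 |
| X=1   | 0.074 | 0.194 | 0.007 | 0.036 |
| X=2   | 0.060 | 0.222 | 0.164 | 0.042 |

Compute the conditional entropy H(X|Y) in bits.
1.2881 bits

H(X|Y) = H(X,Y) - H(Y)

H(X,Y) = -Σ_{x,y} P(x,y) log₂ P(x,y). Per-cell terms -P(x,y)·log₂P(x,y):
  X=0: 0.36381, 0.18575, 0.16928, 0.05573
  X=1: 0.27797, 0.45898, 0.05011, 0.17265
  X=2: 0.24353, 0.48204, 0.42775, 0.19209
Sum of the 12 terms: H(X,Y) = 3.0797 bits

Marginal of Y (column sums):
  P(Y=0) = 0.118 + 0.074 + 0.060 = 0.252
  P(Y=1) = 0.040 + 0.194 + 0.222 = 0.456
  P(Y=2) = 0.035 + 0.007 + 0.164 = 0.206
  P(Y=3) = 0.008 + 0.036 + 0.042 = 0.086
H(Y) = -[0.252·log₂(0.252) + 0.456·log₂(0.456) + 0.206·log₂(0.206) + 0.086·log₂(0.086)]
  = 0.50110 + 0.51660 + 0.46953 + 0.30440 = 1.7916 bits

H(X|Y) = H(X,Y) - H(Y) = 3.0797 - 1.7916 = 1.2881 bits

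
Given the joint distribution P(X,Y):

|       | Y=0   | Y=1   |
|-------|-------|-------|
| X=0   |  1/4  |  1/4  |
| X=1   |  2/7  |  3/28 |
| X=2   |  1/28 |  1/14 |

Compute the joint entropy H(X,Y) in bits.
2.3053 bits

H(X,Y) = -Σ_{x,y} P(x,y) log₂ P(x,y). Per-cell terms -P(x,y)·log₂P(x,y):
  X=0: 0.50000, 0.50000
  X=1: 0.51639, 0.34526
  X=2: 0.17169, 0.27195
Sum of the 6 terms: H(X,Y) = 2.3053 bits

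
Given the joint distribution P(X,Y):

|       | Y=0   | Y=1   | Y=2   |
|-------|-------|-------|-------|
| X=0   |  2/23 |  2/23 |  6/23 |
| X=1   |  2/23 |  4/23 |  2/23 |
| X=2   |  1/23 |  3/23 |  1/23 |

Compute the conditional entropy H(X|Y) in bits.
1.4089 bits

H(X|Y) = H(X,Y) - H(Y)

H(X,Y) = -Σ_{x,y} P(x,y) log₂ P(x,y). Per-cell terms -P(x,y)·log₂P(x,y):
  X=0: 0.306397, 0.306397, 0.505722
  X=1: 0.306397, 0.438880, 0.306397
  X=2: 0.196677, 0.383296, 0.196677
Sum of the 9 terms: H(X,Y) = 2.94684 bits

Marginal of Y (column sums):
  P(Y=0) = 2/23 + 2/23 + 1/23 = 5/23
  P(Y=1) = 2/23 + 4/23 + 3/23 = 9/23
  P(Y=2) = 6/23 + 2/23 + 1/23 = 9/23
H(Y) = -[(5/23)·log₂(5/23) + (9/23)·log₂(9/23) + (9/23)·log₂(9/23)]
  = 0.478616 + 0.529684 + 0.529684 = 1.53798 bits

H(X|Y) = H(X,Y) - H(Y) = 2.94684 - 1.53798 = 1.4089 bits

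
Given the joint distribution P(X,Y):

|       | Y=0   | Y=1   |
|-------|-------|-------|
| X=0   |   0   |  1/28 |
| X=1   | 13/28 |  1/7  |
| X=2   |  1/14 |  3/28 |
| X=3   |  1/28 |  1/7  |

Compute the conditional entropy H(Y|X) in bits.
0.7802 bits

H(Y|X) = H(X,Y) - H(X)

H(X,Y) = -Σ_{x,y} P(x,y) log₂ P(x,y). Per-cell terms -P(x,y)·log₂P(x,y):
  X=0: 0.00000, 0.17169
  X=1: 0.51392, 0.40105
  X=2: 0.27195, 0.34526
  X=3: 0.17169, 0.40105
  (cells with P = 0 contribute 0)
Sum of the 8 terms: H(X,Y) = 2.2766 bits

Marginal of X (row sums):
  P(X=0) = 0 + 1/28 = 1/28
  P(X=1) = 13/28 + 1/7 = 17/28
  P(X=2) = 1/14 + 3/28 = 5/28
  P(X=3) = 1/28 + 1/7 = 5/28
H(X) = -[(1/28)·log₂(1/28) + (17/28)·log₂(17/28) + (5/28)·log₂(5/28) + (5/28)·log₂(5/28)]
  = 0.17169 + 0.43708 + 0.44383 + 0.44383 = 1.4964 bits

H(Y|X) = H(X,Y) - H(X) = 2.2766 - 1.4964 = 0.7802 bits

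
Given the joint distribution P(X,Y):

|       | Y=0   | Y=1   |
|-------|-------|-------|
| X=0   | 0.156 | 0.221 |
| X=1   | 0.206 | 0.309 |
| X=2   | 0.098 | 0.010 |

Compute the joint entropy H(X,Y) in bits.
2.2874 bits

H(X,Y) = -Σ_{x,y} P(x,y) log₂ P(x,y). Per-cell terms -P(x,y)·log₂P(x,y):
  X=0: 0.41814, 0.48131
  X=1: 0.46953, 0.52355
  X=2: 0.32841, 0.06644
Sum of the 6 terms: H(X,Y) = 2.2874 bits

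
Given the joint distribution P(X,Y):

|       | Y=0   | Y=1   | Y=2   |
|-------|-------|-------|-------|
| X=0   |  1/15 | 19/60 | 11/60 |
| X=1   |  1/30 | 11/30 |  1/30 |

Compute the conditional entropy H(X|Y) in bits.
0.9067 bits

H(X|Y) = H(X,Y) - H(Y)

H(X,Y) = -Σ_{x,y} P(x,y) log₂ P(x,y). Per-cell terms -P(x,y)·log₂P(x,y):
  X=0: 0.260459, 0.525338, 0.448701
  X=1: 0.163563, 0.530735, 0.163563
Sum of the 6 terms: H(X,Y) = 2.09236 bits

Marginal of Y (column sums):
  P(Y=0) = 1/15 + 1/30 = 1/10
  P(Y=1) = 19/60 + 11/30 = 41/60
  P(Y=2) = 11/60 + 1/30 = 13/60
H(Y) = -[(1/10)·log₂(1/10) + (41/60)·log₂(41/60) + (13/60)·log₂(13/60)]
  = 0.332193 + 0.375381 + 0.478064 = 1.18564 bits

H(X|Y) = H(X,Y) - H(Y) = 2.09236 - 1.18564 = 0.9067 bits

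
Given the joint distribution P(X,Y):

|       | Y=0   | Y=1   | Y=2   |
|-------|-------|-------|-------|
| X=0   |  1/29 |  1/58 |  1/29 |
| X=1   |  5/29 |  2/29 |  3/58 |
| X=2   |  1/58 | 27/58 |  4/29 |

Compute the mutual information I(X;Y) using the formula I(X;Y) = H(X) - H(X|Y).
0.3223 bits

I(X;Y) = H(X) - H(X|Y)

Marginal of X (row sums):
  P(X=0) = 1/29 + 1/58 + 1/29 = 5/58
  P(X=1) = 5/29 + 2/29 + 3/58 = 17/58
  P(X=2) = 1/58 + 27/58 + 4/29 = 18/29
H(X) = -[(5/58)·log₂(5/58) + (17/58)·log₂(17/58) + (18/29)·log₂(18/29)]
  = 0.304832 + 0.518945 + 0.427069 = 1.25085 bits

Marginal of Y (column sums):
  P(Y=0) = 1/29 + 5/29 + 1/58 = 13/58
  P(Y=1) = 1/58 + 2/29 + 27/58 = 16/29
  P(Y=2) = 1/29 + 3/58 + 4/29 = 13/58
H(X|Y) = Σ_y P(y)·H(X|Y=y):
  Y=0: P(Y=0) = 13/58, P(X|Y=0) = (2/13, 10/13, 1/13) → H(X|Y=0) = 0.991264
  Y=1: P(Y=1) = 16/29, P(X|Y=1) = (1/32, 1/8, 27/32) → H(X|Y=1) = 0.738064
  Y=2: P(Y=2) = 13/58, P(X|Y=2) = (2/13, 3/13, 8/13) → H(X|Y=2) = 1.334679
H(X|Y) = (13/58)·0.991264 + (16/29)·0.738064 + (13/58)·1.334679 = 0.92854 bits

I(X;Y) = H(X) - H(X|Y) = 1.25085 - 0.92854 = 0.3223 bits

Cross-check via I(X;Y) = H(X) + H(Y) - H(X,Y): computing H(Y) from the column sums and H(X,Y) from the 9 cells in the same way gives H(Y) = 1.44054 bits and H(X,Y) = 2.36908 bits, so
I(X;Y) = 1.25085 + 1.44054 - 2.36908 = 0.3223 bits ✓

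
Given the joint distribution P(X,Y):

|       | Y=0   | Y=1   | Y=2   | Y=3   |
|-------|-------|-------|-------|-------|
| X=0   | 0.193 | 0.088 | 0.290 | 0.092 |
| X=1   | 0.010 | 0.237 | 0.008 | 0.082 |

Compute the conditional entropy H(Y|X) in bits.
1.5896 bits

H(Y|X) = H(X,Y) - H(X)

H(X,Y) = -Σ_{x,y} P(x,y) log₂ P(x,y). Per-cell terms -P(x,y)·log₂P(x,y):
  X=0: 0.45805, 0.30856, 0.51790, 0.31668
  X=1: 0.06644, 0.49226, 0.05573, 0.29588
Sum of the 8 terms: H(X,Y) = 2.5115 bits

Marginal of X (row sums):
  P(X=0) = 0.193 + 0.088 + 0.290 + 0.092 = 0.663
  P(X=1) = 0.010 + 0.237 + 0.008 + 0.082 = 0.337
H(X) = -[0.663·log₂(0.663) + 0.337·log₂(0.337)]
  = 0.39311 + 0.52881 = 0.9219 bits

H(Y|X) = H(X,Y) - H(X) = 2.5115 - 0.9219 = 1.5896 bits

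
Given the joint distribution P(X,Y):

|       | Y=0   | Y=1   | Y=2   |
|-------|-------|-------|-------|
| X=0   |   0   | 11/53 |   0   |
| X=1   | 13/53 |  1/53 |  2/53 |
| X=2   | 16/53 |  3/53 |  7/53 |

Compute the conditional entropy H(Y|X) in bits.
0.9000 bits

H(Y|X) = H(X,Y) - H(X)

H(X,Y) = -Σ_{x,y} P(x,y) log₂ P(x,y). Per-cell terms -P(x,y)·log₂P(x,y):
  X=0: 0.00000, 0.47082, 0.00000
  X=1: 0.49731, 0.10807, 0.17841
  X=2: 0.52164, 0.23451, 0.38574
  (cells with P = 0 contribute 0)
Sum of the 9 terms: H(X,Y) = 2.3965 bits

Marginal of X (row sums):
  P(X=0) = 0 + 11/53 + 0 = 11/53
  P(X=1) = 13/53 + 1/53 + 2/53 = 16/53
  P(X=2) = 16/53 + 3/53 + 7/53 = 26/53
H(X) = -[(11/53)·log₂(11/53) + (16/53)·log₂(16/53) + (26/53)·log₂(26/53)]
  = 0.47082 + 0.52164 + 0.50405 = 1.4965 bits

H(Y|X) = H(X,Y) - H(X) = 2.3965 - 1.4965 = 0.9000 bits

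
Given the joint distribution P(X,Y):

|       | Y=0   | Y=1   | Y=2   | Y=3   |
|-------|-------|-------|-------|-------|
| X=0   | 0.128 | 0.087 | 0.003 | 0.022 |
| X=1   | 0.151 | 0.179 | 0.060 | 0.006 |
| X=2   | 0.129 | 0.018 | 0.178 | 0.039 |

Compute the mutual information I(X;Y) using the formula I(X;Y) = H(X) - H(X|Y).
0.2660 bits

I(X;Y) = H(X) - H(X|Y)

Marginal of X (row sums):
  P(X=0) = 0.128 + 0.087 + 0.003 + 0.022 = 0.240
  P(X=1) = 0.151 + 0.179 + 0.060 + 0.006 = 0.396
  P(X=2) = 0.129 + 0.018 + 0.178 + 0.039 = 0.364
H(X) = -[0.240·log₂(0.240) + 0.396·log₂(0.396) + 0.364·log₂(0.364)]
  = 0.49413 + 0.52923 + 0.53071 = 1.55407 bits

Marginal of Y (column sums):
  P(Y=0) = 0.128 + 0.151 + 0.129 = 0.408
  P(Y=1) = 0.087 + 0.179 + 0.018 = 0.284
  P(Y=2) = 0.003 + 0.060 + 0.178 = 0.241
  P(Y=3) = 0.022 + 0.006 + 0.039 = 0.067
H(X|Y) = Σ_y P(y)·H(X|Y=y):
  Y=0: P(Y=0) = 0.408, P(X|Y=0) = (16/51, 151/408, 43/136) → H(X|Y=0) = 1.58064
  Y=1: P(Y=1) = 0.284, P(X|Y=1) = (87/284, 179/284, 9/142) → H(X|Y=1) = 1.19483
  Y=2: P(Y=2) = 0.241, P(X|Y=2) = (3/241, 60/241, 178/241) → H(X|Y=2) = 0.90107
  Y=3: P(Y=3) = 0.067, P(X|Y=3) = (22/67, 6/67, 39/67) → H(X|Y=3) = 1.29373
H(X|Y) = 0.408·1.58064 + 0.284·1.19483 + 0.241·0.90107 + 0.067·1.29373 = 1.28807 bits

I(X;Y) = H(X) - H(X|Y) = 1.55407 - 1.28807 = 0.2660 bits

Cross-check via I(X;Y) = H(X) + H(Y) - H(X,Y): computing H(Y) from the column sums and H(X,Y) from the 12 cells in the same way gives H(Y) = 1.79947 bits and H(X,Y) = 3.08754 bits, so
I(X;Y) = 1.55407 + 1.79947 - 3.08754 = 0.2660 bits ✓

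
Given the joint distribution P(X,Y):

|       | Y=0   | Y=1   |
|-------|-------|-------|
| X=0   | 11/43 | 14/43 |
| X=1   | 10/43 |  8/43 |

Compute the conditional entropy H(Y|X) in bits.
0.9902 bits

H(Y|X) = H(X,Y) - H(X)

H(X,Y) = -Σ_{x,y} P(x,y) log₂ P(x,y). Per-cell terms -P(x,y)·log₂P(x,y):
  X=0: 0.5031, 0.5271
  X=1: 0.4894, 0.4514
Sum of the 4 terms: H(X,Y) = 1.9710 bits

Marginal of X (row sums):
  P(X=0) = 11/43 + 14/43 = 25/43
  P(X=1) = 10/43 + 8/43 = 18/43
H(X) = -[(25/43)·log₂(25/43) + (18/43)·log₂(18/43)]
  = 0.4549 + 0.5259 = 0.9808 bits

H(Y|X) = H(X,Y) - H(X) = 1.9710 - 0.9808 = 0.9902 bits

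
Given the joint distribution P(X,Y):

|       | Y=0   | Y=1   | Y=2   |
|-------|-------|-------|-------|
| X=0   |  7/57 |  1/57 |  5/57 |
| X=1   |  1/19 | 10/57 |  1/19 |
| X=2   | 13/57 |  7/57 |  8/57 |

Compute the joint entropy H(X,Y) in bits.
2.9250 bits

H(X,Y) = -Σ_{x,y} P(x,y) log₂ P(x,y). Per-cell terms -P(x,y)·log₂P(x,y):
  X=0: 0.371557, 0.102331, 0.307979
  X=1: 0.223575, 0.440520, 0.223575
  X=2: 0.486348, 0.371557, 0.397599
Sum of the 9 terms: H(X,Y) = 2.9250 bits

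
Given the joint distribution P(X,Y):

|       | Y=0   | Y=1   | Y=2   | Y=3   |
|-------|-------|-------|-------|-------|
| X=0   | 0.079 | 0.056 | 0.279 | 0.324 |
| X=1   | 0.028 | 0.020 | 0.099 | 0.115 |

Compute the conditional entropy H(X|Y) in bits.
0.8297 bits

H(X|Y) = H(X,Y) - H(Y)

H(X,Y) = -Σ_{x,y} P(x,y) log₂ P(x,y). Per-cell terms -P(x,y)·log₂P(x,y):
  X=0: 0.289298, 0.232872, 0.513824, 0.526803
  X=1: 0.144436, 0.112877, 0.330306, 0.358834
Sum of the 8 terms: H(X,Y) = 2.509250 bits

Marginal of Y (column sums):
  P(Y=0) = 0.079 + 0.028 = 0.107
  P(Y=1) = 0.056 + 0.020 = 0.076
  P(Y=2) = 0.279 + 0.099 = 0.378
  P(Y=3) = 0.324 + 0.115 = 0.439
H(Y) = -[0.107·log₂(0.107) + 0.076·log₂(0.076) + 0.378·log₂(0.378) + 0.439·log₂(0.439)]
  = 0.345002 + 0.282557 + 0.530539 + 0.521403 = 1.679501 bits

H(X|Y) = H(X,Y) - H(Y) = 2.509250 - 1.679501 = 0.8297 bits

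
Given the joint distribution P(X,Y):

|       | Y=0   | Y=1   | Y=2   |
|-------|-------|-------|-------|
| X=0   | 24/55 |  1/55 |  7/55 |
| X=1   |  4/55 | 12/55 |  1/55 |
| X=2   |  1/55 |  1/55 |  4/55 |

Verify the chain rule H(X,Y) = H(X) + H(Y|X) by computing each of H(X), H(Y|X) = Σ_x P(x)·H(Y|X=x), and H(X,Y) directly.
H(X) = 1.3269 bits, H(Y|X) = 1.0234 bits, H(X,Y) = 2.3503 bits

Marginal of X (row sums):
  P(X=0) = 24/55 + 1/55 + 7/55 = 32/55
  P(X=1) = 4/55 + 12/55 + 1/55 = 17/55
  P(X=2) = 1/55 + 1/55 + 4/55 = 6/55
H(X) = -[(32/55)·log₂(32/55) + (17/55)·log₂(17/55) + (6/55)·log₂(6/55)]
  = 0.45461 + 0.52357 + 0.34870 = 1.3269 bits

H(Y|X) = Σ_x P(x)·H(Y|X=x):
  X=0: P(X=0) = 32/55, P(Y|X=0) = (3/4, 1/32, 7/32) → H(Y|X=0) = 0.94717
  X=1: P(X=1) = 17/55, P(Y|X=1) = (4/17, 12/17, 1/17) → H(Y|X=1) = 1.08631
  X=2: P(X=2) = 6/55, P(Y|X=2) = (1/6, 1/6, 2/3) → H(Y|X=2) = 1.25163
H(Y|X) = (32/55)·0.94717 + (17/55)·1.08631 + (6/55)·1.25163 = 1.0234 bits

H(X,Y) = -Σ_{x,y} P(x,y) log₂ P(x,y). Per-cell terms -P(x,y)·log₂P(x,y):
  X=0: 0.52206, 0.10512, 0.37851
  X=1: 0.27501, 0.47921, 0.10512
  X=2: 0.10512, 0.10512, 0.27501
Sum of the 9 terms: H(X,Y) = 2.3503 bits

Chain rule check:
  H(X) + H(Y|X) = 1.3269 + 1.0234 = 2.3503 bits
  H(X,Y) = 2.3503 bits
✓ Chain rule verified.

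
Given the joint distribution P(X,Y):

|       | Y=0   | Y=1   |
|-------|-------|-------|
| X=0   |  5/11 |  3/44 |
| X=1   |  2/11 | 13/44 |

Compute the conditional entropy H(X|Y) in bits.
0.8024 bits

H(X|Y) = H(X,Y) - H(Y)

H(X,Y) = -Σ_{x,y} P(x,y) log₂ P(x,y). Per-cell terms -P(x,y)·log₂P(x,y):
  X=0: 0.5170, 0.2642
  X=1: 0.4472, 0.5197
Sum of the 4 terms: H(X,Y) = 1.7481 bits

Marginal of Y (column sums):
  P(Y=0) = 5/11 + 2/11 = 7/11
  P(Y=1) = 3/44 + 13/44 = 4/11
H(Y) = -[(7/11)·log₂(7/11) + (4/11)·log₂(4/11)]
  = 0.4150 + 0.5307 = 0.9457 bits

H(X|Y) = H(X,Y) - H(Y) = 1.7481 - 0.9457 = 0.8024 bits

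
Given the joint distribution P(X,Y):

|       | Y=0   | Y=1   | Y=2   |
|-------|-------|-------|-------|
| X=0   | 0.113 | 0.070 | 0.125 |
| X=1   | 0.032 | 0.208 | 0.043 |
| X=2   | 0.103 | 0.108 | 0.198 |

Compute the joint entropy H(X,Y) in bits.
2.9715 bits

H(X,Y) = -Σ_{x,y} P(x,y) log₂ P(x,y). Per-cell terms -P(x,y)·log₂P(x,y):
  X=0: 0.35545, 0.26856, 0.37500
  X=1: 0.15891, 0.47119, 0.19520
  X=2: 0.33777, 0.34678, 0.46261
Sum of the 9 terms: H(X,Y) = 2.9715 bits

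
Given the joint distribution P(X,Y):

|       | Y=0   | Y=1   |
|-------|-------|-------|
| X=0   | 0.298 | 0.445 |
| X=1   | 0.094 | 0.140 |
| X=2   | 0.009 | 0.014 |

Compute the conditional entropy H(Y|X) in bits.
0.9715 bits

H(Y|X) = H(X,Y) - H(X)

H(X,Y) = -Σ_{x,y} P(x,y) log₂ P(x,y). Per-cell terms -P(x,y)·log₂P(x,y):
  X=0: 0.52049, 0.51981
  X=1: 0.32065, 0.39711
  X=2: 0.06116, 0.08622
Sum of the 6 terms: H(X,Y) = 1.9054 bits

Marginal of X (row sums):
  P(X=0) = 0.298 + 0.445 = 0.743
  P(X=1) = 0.094 + 0.140 = 0.234
  P(X=2) = 0.009 + 0.014 = 0.023
H(X) = -[0.743·log₂(0.743) + 0.234·log₂(0.234) + 0.023·log₂(0.023)]
  = 0.31842 + 0.49033 + 0.12517 = 0.9339 bits

H(Y|X) = H(X,Y) - H(X) = 1.9054 - 0.9339 = 0.9715 bits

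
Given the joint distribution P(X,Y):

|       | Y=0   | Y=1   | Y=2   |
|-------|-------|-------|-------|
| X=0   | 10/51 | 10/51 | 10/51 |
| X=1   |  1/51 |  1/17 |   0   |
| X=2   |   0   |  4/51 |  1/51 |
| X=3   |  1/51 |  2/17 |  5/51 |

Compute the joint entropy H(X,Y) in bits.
2.9365 bits

H(X,Y) = -Σ_{x,y} P(x,y) log₂ P(x,y). Per-cell terms -P(x,y)·log₂P(x,y):
  X=0: 0.46088, 0.46088, 0.46088
  X=1: 0.11122, 0.24044, 0.00000
  X=2: 0.00000, 0.28803, 0.11122
  X=3: 0.11122, 0.36323, 0.32848
  (cells with P = 0 contribute 0)
Sum of the 12 terms: H(X,Y) = 2.9365 bits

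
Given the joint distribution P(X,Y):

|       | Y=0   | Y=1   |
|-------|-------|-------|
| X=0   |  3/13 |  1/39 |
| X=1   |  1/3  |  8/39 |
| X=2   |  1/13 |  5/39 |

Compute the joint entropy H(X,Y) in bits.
2.2854 bits

H(X,Y) = -Σ_{x,y} P(x,y) log₂ P(x,y). Per-cell terms -P(x,y)·log₂P(x,y):
  X=0: 0.48819, 0.13552
  X=1: 0.52832, 0.46880
  X=2: 0.28465, 0.37993
Sum of the 6 terms: H(X,Y) = 2.2854 bits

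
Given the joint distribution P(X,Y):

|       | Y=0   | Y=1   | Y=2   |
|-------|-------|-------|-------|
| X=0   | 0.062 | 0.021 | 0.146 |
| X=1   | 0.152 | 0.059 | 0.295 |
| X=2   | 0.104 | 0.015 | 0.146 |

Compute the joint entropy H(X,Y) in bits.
2.7804 bits

H(X,Y) = -Σ_{x,y} P(x,y) log₂ P(x,y). Per-cell terms -P(x,y)·log₂P(x,y):
  X=0: 0.2487, 0.1170, 0.4053
  X=1: 0.4131, 0.2409, 0.5196
  X=2: 0.3396, 0.0909, 0.4053
Sum of the 9 terms: H(X,Y) = 2.7804 bits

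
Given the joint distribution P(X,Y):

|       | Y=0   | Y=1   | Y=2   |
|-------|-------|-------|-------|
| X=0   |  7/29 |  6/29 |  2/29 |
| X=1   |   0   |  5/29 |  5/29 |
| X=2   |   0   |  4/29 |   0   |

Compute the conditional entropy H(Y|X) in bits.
1.0842 bits

H(Y|X) = H(X,Y) - H(X)

H(X,Y) = -Σ_{x,y} P(x,y) log₂ P(x,y). Per-cell terms -P(x,y)·log₂P(x,y):
  X=0: 0.49498, 0.47028, 0.26607
  X=1: 0.00000, 0.43725, 0.43725
  X=2: 0.00000, 0.39420, 0.00000
  (cells with P = 0 contribute 0)
Sum of the 9 terms: H(X,Y) = 2.5000 bits

Marginal of X (row sums):
  P(X=0) = 7/29 + 6/29 + 2/29 = 15/29
  P(X=1) = 0 + 5/29 + 5/29 = 10/29
  P(X=2) = 0 + 4/29 + 0 = 4/29
H(X) = -[(15/29)·log₂(15/29) + (10/29)·log₂(10/29) + (4/29)·log₂(4/29)]
  = 0.49194 + 0.52967 + 0.39420 = 1.4158 bits

H(Y|X) = H(X,Y) - H(X) = 2.5000 - 1.4158 = 1.0842 bits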